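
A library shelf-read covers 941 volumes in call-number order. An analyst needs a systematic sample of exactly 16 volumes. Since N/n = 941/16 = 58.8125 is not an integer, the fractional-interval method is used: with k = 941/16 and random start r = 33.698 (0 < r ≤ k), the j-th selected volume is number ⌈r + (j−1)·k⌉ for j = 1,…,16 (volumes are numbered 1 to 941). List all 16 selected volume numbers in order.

j=1: r + 0k = 33.698 → ⌈·⌉ = 34
j=2: r + 1k = 92.5105 → ⌈·⌉ = 93
j=3: r + 2k = 151.323 → ⌈·⌉ = 152
j=4: r + 3k = 210.1355 → ⌈·⌉ = 211
j=5: r + 4k = 268.948 → ⌈·⌉ = 269
j=6: r + 5k = 327.7605 → ⌈·⌉ = 328
j=7: r + 6k = 386.573 → ⌈·⌉ = 387
j=8: r + 7k = 445.3855 → ⌈·⌉ = 446
j=9: r + 8k = 504.198 → ⌈·⌉ = 505
j=10: r + 9k = 563.0105 → ⌈·⌉ = 564
j=11: r + 10k = 621.823 → ⌈·⌉ = 622
j=12: r + 11k = 680.6355 → ⌈·⌉ = 681
j=13: r + 12k = 739.448 → ⌈·⌉ = 740
j=14: r + 13k = 798.2605 → ⌈·⌉ = 799
j=15: r + 14k = 857.073 → ⌈·⌉ = 858
j=16: r + 15k = 915.8855 → ⌈·⌉ = 916

34, 93, 152, 211, 269, 328, 387, 446, 505, 564, 622, 681, 740, 799, 858, 916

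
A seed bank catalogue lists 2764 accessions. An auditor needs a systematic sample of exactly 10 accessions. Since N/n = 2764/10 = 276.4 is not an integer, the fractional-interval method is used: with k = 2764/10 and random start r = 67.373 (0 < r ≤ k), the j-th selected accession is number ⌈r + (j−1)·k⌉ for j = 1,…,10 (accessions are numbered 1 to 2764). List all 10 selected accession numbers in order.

j=1: r + 0k = 67.373 → ⌈·⌉ = 68
j=2: r + 1k = 343.773 → ⌈·⌉ = 344
j=3: r + 2k = 620.173 → ⌈·⌉ = 621
j=4: r + 3k = 896.573 → ⌈·⌉ = 897
j=5: r + 4k = 1172.973 → ⌈·⌉ = 1173
j=6: r + 5k = 1449.373 → ⌈·⌉ = 1450
j=7: r + 6k = 1725.773 → ⌈·⌉ = 1726
j=8: r + 7k = 2002.173 → ⌈·⌉ = 2003
j=9: r + 8k = 2278.573 → ⌈·⌉ = 2279
j=10: r + 9k = 2554.973 → ⌈·⌉ = 2555

68, 344, 621, 897, 1173, 1450, 1726, 2003, 2279, 2555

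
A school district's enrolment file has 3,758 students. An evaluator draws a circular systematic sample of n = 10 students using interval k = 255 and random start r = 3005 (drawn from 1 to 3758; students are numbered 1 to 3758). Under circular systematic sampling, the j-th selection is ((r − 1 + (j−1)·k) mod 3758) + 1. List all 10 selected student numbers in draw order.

Selection 1: 3005
Selection 2: 3005 + 255 = 3260
Selection 3: 3260 + 255 = 3515
Selection 4: 3515 + 255 = 3770 → 3770 − 3758 = 12
Selection 5: 12 + 255 = 267
Selection 6: 267 + 255 = 522
Selection 7: 522 + 255 = 777
Selection 8: 777 + 255 = 1032
Selection 9: 1032 + 255 = 1287
Selection 10: 1287 + 255 = 1542

3005, 3260, 3515, 12, 267, 522, 777, 1032, 1287, 1542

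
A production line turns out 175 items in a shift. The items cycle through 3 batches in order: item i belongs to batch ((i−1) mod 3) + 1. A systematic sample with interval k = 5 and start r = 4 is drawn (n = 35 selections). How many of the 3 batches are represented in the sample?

3

Consecutive selections differ by k = 5, so their batch numbers differ by 5 mod 3 = 2.
gcd(5, 3) = 1, so the sample visits 3/1 = 3 distinct residues mod 3.
Start 4 is batch 1; the batches hit are 1, 2, 3.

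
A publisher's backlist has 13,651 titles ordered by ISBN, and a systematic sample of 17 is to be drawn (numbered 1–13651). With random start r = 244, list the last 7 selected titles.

8274, 9077, 9880, 10683, 11486, 12289, 13092

k = N/n = 13651/17 = 803
11th selection = 244 + 10×803 = 8274
12th: 8274 + 803 = 9077
13th: 9077 + 803 = 9880
14th: 9880 + 803 = 10683
15th: 10683 + 803 = 11486
16th: 11486 + 803 = 12289
17th: 12289 + 803 = 13092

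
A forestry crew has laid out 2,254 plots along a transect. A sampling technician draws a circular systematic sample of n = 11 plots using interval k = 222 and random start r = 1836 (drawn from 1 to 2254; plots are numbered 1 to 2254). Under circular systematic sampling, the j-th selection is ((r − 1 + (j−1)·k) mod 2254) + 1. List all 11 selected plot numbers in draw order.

Selection 1: 1836
Selection 2: 1836 + 222 = 2058
Selection 3: 2058 + 222 = 2280 → 2280 − 2254 = 26
Selection 4: 26 + 222 = 248
Selection 5: 248 + 222 = 470
Selection 6: 470 + 222 = 692
Selection 7: 692 + 222 = 914
Selection 8: 914 + 222 = 1136
Selection 9: 1136 + 222 = 1358
Selection 10: 1358 + 222 = 1580
Selection 11: 1580 + 222 = 1802

1836, 2058, 26, 248, 470, 692, 914, 1136, 1358, 1580, 1802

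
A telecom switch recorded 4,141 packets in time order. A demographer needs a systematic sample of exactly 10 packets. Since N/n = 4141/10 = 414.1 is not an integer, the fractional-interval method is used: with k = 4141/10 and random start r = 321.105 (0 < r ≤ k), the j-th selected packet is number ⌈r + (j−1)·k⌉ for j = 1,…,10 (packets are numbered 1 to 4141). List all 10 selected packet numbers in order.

322, 736, 1150, 1564, 1978, 2392, 2806, 3220, 3634, 4049

j=1: r + 0k = 321.105 → ⌈·⌉ = 322
j=2: r + 1k = 735.205 → ⌈·⌉ = 736
j=3: r + 2k = 1149.305 → ⌈·⌉ = 1150
j=4: r + 3k = 1563.405 → ⌈·⌉ = 1564
j=5: r + 4k = 1977.505 → ⌈·⌉ = 1978
j=6: r + 5k = 2391.605 → ⌈·⌉ = 2392
j=7: r + 6k = 2805.705 → ⌈·⌉ = 2806
j=8: r + 7k = 3219.805 → ⌈·⌉ = 3220
j=9: r + 8k = 3633.905 → ⌈·⌉ = 3634
j=10: r + 9k = 4048.005 → ⌈·⌉ = 4049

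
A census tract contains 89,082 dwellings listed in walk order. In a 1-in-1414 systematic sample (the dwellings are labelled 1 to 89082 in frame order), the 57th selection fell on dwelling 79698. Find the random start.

514

k = 1414
r = 79698 − (57−1)×1414 = 79698 − 79184 = 514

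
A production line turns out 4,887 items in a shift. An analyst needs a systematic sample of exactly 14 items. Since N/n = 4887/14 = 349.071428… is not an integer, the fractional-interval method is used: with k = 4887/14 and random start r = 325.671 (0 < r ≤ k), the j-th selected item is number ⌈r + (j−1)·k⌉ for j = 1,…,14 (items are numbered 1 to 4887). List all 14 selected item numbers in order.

j=1: r + 0k = 325.671 → ⌈·⌉ = 326
j=2: r + 1k = 674.742428… → ⌈·⌉ = 675
j=3: r + 2k = 1023.813857… → ⌈·⌉ = 1024
j=4: r + 3k = 1372.885285… → ⌈·⌉ = 1373
j=5: r + 4k = 1721.956714… → ⌈·⌉ = 1722
j=6: r + 5k = 2071.028142… → ⌈·⌉ = 2072
j=7: r + 6k = 2420.099571… → ⌈·⌉ = 2421
j=8: r + 7k = 2769.171 → ⌈·⌉ = 2770
j=9: r + 8k = 3118.242428… → ⌈·⌉ = 3119
j=10: r + 9k = 3467.313857… → ⌈·⌉ = 3468
j=11: r + 10k = 3816.385285… → ⌈·⌉ = 3817
j=12: r + 11k = 4165.456714… → ⌈·⌉ = 4166
j=13: r + 12k = 4514.528142… → ⌈·⌉ = 4515
j=14: r + 13k = 4863.599571… → ⌈·⌉ = 4864

326, 675, 1024, 1373, 1722, 2072, 2421, 2770, 3119, 3468, 3817, 4166, 4515, 4864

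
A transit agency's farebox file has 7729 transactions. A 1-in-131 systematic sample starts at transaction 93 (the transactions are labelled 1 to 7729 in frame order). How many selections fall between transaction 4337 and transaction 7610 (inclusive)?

k = 131
First selection ≥ 4337: 93 + ⌈(4337−93)/131⌉·131 = 93 + 33×131 = 4416
Last selection ≤ 7610: 93 + ⌊(7610−93)/131⌋·131 = 93 + 57×131 = 7560
Count = 57 − 33 + 1 = 25

25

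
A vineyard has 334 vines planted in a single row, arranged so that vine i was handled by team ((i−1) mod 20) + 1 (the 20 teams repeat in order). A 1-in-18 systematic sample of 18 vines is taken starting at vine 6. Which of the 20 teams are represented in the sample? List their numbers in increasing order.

Consecutive selections differ by k = 18, so their team numbers differ by 18 mod 20 = 18.
gcd(18, 20) = 2, so the sample visits 20/2 = 10 distinct residues mod 20.
Start 6 is team 6; the teams hit are 2, 4, 6, 8, 10, 12, 14, 16, 18, 20.

2, 4, 6, 8, 10, 12, 14, 16, 18, 20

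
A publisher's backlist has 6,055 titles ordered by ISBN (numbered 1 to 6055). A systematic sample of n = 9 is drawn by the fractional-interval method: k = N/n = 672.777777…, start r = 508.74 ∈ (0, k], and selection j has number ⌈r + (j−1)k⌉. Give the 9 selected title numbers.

j=1: r + 0k = 508.74 → ⌈·⌉ = 509
j=2: r + 1k = 1181.517777… → ⌈·⌉ = 1182
j=3: r + 2k = 1854.295555… → ⌈·⌉ = 1855
j=4: r + 3k = 2527.073333… → ⌈·⌉ = 2528
j=5: r + 4k = 3199.851111… → ⌈·⌉ = 3200
j=6: r + 5k = 3872.628888… → ⌈·⌉ = 3873
j=7: r + 6k = 4545.406666… → ⌈·⌉ = 4546
j=8: r + 7k = 5218.184444… → ⌈·⌉ = 5219
j=9: r + 8k = 5890.962222… → ⌈·⌉ = 5891

509, 1182, 1855, 2528, 3200, 3873, 4546, 5219, 5891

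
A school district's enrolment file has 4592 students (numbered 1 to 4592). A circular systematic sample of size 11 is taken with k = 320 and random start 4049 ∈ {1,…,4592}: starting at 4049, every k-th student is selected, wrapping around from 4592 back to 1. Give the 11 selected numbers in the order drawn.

Selection 1: 4049
Selection 2: 4049 + 320 = 4369
Selection 3: 4369 + 320 = 4689 → 4689 − 4592 = 97
Selection 4: 97 + 320 = 417
Selection 5: 417 + 320 = 737
Selection 6: 737 + 320 = 1057
Selection 7: 1057 + 320 = 1377
Selection 8: 1377 + 320 = 1697
Selection 9: 1697 + 320 = 2017
Selection 10: 2017 + 320 = 2337
Selection 11: 2337 + 320 = 2657

4049, 4369, 97, 417, 737, 1057, 1377, 1697, 2017, 2337, 2657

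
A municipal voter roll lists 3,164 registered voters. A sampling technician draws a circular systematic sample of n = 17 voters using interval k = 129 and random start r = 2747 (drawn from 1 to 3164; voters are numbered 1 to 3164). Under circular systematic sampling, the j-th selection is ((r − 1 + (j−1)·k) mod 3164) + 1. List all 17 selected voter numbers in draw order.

2747, 2876, 3005, 3134, 99, 228, 357, 486, 615, 744, 873, 1002, 1131, 1260, 1389, 1518, 1647

Selection 1: 2747
Selection 2: 2747 + 129 = 2876
Selection 3: 2876 + 129 = 3005
Selection 4: 3005 + 129 = 3134
Selection 5: 3134 + 129 = 3263 → 3263 − 3164 = 99
Selection 6: 99 + 129 = 228
Selection 7: 228 + 129 = 357
Selection 8: 357 + 129 = 486
Selection 9: 486 + 129 = 615
Selection 10: 615 + 129 = 744
Selection 11: 744 + 129 = 873
Selection 12: 873 + 129 = 1002
Selection 13: 1002 + 129 = 1131
Selection 14: 1131 + 129 = 1260
Selection 15: 1260 + 129 = 1389
Selection 16: 1389 + 129 = 1518
Selection 17: 1518 + 129 = 1647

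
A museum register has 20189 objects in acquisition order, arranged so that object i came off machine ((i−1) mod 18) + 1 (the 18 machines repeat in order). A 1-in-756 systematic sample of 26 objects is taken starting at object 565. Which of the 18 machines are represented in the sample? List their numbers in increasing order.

Consecutive selections differ by k = 756, so their machine numbers differ by 756 mod 18 = 0.
gcd(756, 18) = 18, so the sample visits 18/18 = 1 distinct residues mod 18.
Start 565 is machine 7; the machines hit are 7.

7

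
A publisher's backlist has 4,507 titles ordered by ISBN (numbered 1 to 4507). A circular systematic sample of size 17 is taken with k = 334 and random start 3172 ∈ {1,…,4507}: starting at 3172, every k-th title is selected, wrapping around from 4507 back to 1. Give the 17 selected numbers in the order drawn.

3172, 3506, 3840, 4174, 1, 335, 669, 1003, 1337, 1671, 2005, 2339, 2673, 3007, 3341, 3675, 4009

Selection 1: 3172
Selection 2: 3172 + 334 = 3506
Selection 3: 3506 + 334 = 3840
Selection 4: 3840 + 334 = 4174
Selection 5: 4174 + 334 = 4508 → 4508 − 4507 = 1
Selection 6: 1 + 334 = 335
Selection 7: 335 + 334 = 669
Selection 8: 669 + 334 = 1003
Selection 9: 1003 + 334 = 1337
Selection 10: 1337 + 334 = 1671
Selection 11: 1671 + 334 = 2005
Selection 12: 2005 + 334 = 2339
Selection 13: 2339 + 334 = 2673
Selection 14: 2673 + 334 = 3007
Selection 15: 3007 + 334 = 3341
Selection 16: 3341 + 334 = 3675
Selection 17: 3675 + 334 = 4009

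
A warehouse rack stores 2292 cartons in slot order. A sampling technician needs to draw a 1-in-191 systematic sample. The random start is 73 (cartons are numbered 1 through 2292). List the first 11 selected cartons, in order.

73, 264, 455, 646, 837, 1028, 1219, 1410, 1601, 1792, 1983

carton 1: 73
carton 2: 73 + 191 = 264
carton 3: 264 + 191 = 455
carton 4: 455 + 191 = 646
carton 5: 646 + 191 = 837
carton 6: 837 + 191 = 1028
carton 7: 1028 + 191 = 1219
carton 8: 1219 + 191 = 1410
carton 9: 1410 + 191 = 1601
carton 10: 1601 + 191 = 1792
carton 11: 1792 + 191 = 1983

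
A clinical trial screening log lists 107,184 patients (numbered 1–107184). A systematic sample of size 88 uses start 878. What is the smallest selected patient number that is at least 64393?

65432

k = 107184/88 = 1218
Steps past start: ⌈(64393 − 878)/1218⌉ = ⌈63515/1218⌉ = 53
Selected patient: 878 + 53×1218 = 65432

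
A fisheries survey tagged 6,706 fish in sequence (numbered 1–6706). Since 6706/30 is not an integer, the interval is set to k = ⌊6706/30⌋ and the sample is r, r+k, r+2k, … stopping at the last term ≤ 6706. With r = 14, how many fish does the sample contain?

k = ⌊6706/30⌋ = 223
Achieved size = ⌊(6706 − 14)/223⌋ + 1 = ⌊6692/223⌋ + 1 = 30 + 1 = 31
(last selection: 14 + 30×223 = 6704 ≤ 6706; next would be 6927 > 6706)

31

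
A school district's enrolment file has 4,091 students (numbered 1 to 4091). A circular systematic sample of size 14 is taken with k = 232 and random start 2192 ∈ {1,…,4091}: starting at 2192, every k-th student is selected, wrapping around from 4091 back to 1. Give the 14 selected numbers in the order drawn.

Selection 1: 2192
Selection 2: 2192 + 232 = 2424
Selection 3: 2424 + 232 = 2656
Selection 4: 2656 + 232 = 2888
Selection 5: 2888 + 232 = 3120
Selection 6: 3120 + 232 = 3352
Selection 7: 3352 + 232 = 3584
Selection 8: 3584 + 232 = 3816
Selection 9: 3816 + 232 = 4048
Selection 10: 4048 + 232 = 4280 → 4280 − 4091 = 189
Selection 11: 189 + 232 = 421
Selection 12: 421 + 232 = 653
Selection 13: 653 + 232 = 885
Selection 14: 885 + 232 = 1117

2192, 2424, 2656, 2888, 3120, 3352, 3584, 3816, 4048, 189, 421, 653, 885, 1117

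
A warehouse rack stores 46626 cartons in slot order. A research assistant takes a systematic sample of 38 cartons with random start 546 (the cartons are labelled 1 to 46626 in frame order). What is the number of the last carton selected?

45945

k = 46626/38 = 1227
38th selection = r + (38−1)·k = 546 + 37×1227 = 546 + 45399 = 45945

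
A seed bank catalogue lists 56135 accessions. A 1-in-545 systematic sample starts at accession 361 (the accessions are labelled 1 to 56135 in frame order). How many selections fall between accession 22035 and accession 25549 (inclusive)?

k = 545
First selection ≥ 22035: 361 + ⌈(22035−361)/545⌉·545 = 361 + 40×545 = 22161
Last selection ≤ 25549: 361 + ⌊(25549−361)/545⌋·545 = 361 + 46×545 = 25431
Count = 46 − 40 + 1 = 7

7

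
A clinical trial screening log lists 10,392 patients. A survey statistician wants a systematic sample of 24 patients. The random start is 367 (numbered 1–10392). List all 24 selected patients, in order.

k = N/n = 10392/24 = 433
patient 1: 367
patient 2: 367 + 433 = 800
patient 3: 800 + 433 = 1233
patient 4: 1233 + 433 = 1666
patient 5: 1666 + 433 = 2099
patient 6: 2099 + 433 = 2532
patient 7: 2532 + 433 = 2965
patient 8: 2965 + 433 = 3398
patient 9: 3398 + 433 = 3831
patient 10: 3831 + 433 = 4264
patient 11: 4264 + 433 = 4697
patient 12: 4697 + 433 = 5130
patient 13: 5130 + 433 = 5563
patient 14: 5563 + 433 = 5996
patient 15: 5996 + 433 = 6429
patient 16: 6429 + 433 = 6862
patient 17: 6862 + 433 = 7295
patient 18: 7295 + 433 = 7728
patient 19: 7728 + 433 = 8161
patient 20: 8161 + 433 = 8594
patient 21: 8594 + 433 = 9027
patient 22: 9027 + 433 = 9460
patient 23: 9460 + 433 = 9893
patient 24: 9893 + 433 = 10326

367, 800, 1233, 1666, 2099, 2532, 2965, 3398, 3831, 4264, 4697, 5130, 5563, 5996, 6429, 6862, 7295, 7728, 8161, 8594, 9027, 9460, 9893, 10326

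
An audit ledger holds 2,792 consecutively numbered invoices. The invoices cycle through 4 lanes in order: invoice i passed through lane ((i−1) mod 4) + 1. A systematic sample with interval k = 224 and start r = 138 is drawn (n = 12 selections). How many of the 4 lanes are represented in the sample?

1

Consecutive selections differ by k = 224, so their lane numbers differ by 224 mod 4 = 0.
gcd(224, 4) = 4, so the sample visits 4/4 = 1 distinct residues mod 4.
Start 138 is lane 2; the lanes hit are 2.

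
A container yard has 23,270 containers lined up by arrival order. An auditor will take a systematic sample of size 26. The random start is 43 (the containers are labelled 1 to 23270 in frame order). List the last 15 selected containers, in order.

k = N/n = 23270/26 = 895
12th selection = 43 + 11×895 = 9888
13th: 9888 + 895 = 10783
14th: 10783 + 895 = 11678
15th: 11678 + 895 = 12573
16th: 12573 + 895 = 13468
17th: 13468 + 895 = 14363
18th: 14363 + 895 = 15258
19th: 15258 + 895 = 16153
20th: 16153 + 895 = 17048
21st: 17048 + 895 = 17943
22nd: 17943 + 895 = 18838
23rd: 18838 + 895 = 19733
24th: 19733 + 895 = 20628
25th: 20628 + 895 = 21523
26th: 21523 + 895 = 22418

9888, 10783, 11678, 12573, 13468, 14363, 15258, 16153, 17048, 17943, 18838, 19733, 20628, 21523, 22418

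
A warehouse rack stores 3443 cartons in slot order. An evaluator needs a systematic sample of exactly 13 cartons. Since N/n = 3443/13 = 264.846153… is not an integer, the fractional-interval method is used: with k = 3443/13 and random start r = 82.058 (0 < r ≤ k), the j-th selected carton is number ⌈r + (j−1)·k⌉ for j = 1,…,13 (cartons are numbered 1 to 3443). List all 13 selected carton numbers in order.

j=1: r + 0k = 82.058 → ⌈·⌉ = 83
j=2: r + 1k = 346.904153… → ⌈·⌉ = 347
j=3: r + 2k = 611.750307… → ⌈·⌉ = 612
j=4: r + 3k = 876.596461… → ⌈·⌉ = 877
j=5: r + 4k = 1141.442615… → ⌈·⌉ = 1142
j=6: r + 5k = 1406.288769… → ⌈·⌉ = 1407
j=7: r + 6k = 1671.134923… → ⌈·⌉ = 1672
j=8: r + 7k = 1935.981076… → ⌈·⌉ = 1936
j=9: r + 8k = 2200.827230… → ⌈·⌉ = 2201
j=10: r + 9k = 2465.673384… → ⌈·⌉ = 2466
j=11: r + 10k = 2730.519538… → ⌈·⌉ = 2731
j=12: r + 11k = 2995.365692… → ⌈·⌉ = 2996
j=13: r + 12k = 3260.211846… → ⌈·⌉ = 3261

83, 347, 612, 877, 1142, 1407, 1672, 1936, 2201, 2466, 2731, 2996, 3261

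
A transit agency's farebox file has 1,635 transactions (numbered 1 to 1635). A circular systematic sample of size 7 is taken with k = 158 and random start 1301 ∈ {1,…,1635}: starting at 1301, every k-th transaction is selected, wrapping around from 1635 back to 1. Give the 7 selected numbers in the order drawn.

1301, 1459, 1617, 140, 298, 456, 614

Selection 1: 1301
Selection 2: 1301 + 158 = 1459
Selection 3: 1459 + 158 = 1617
Selection 4: 1617 + 158 = 1775 → 1775 − 1635 = 140
Selection 5: 140 + 158 = 298
Selection 6: 298 + 158 = 456
Selection 7: 456 + 158 = 614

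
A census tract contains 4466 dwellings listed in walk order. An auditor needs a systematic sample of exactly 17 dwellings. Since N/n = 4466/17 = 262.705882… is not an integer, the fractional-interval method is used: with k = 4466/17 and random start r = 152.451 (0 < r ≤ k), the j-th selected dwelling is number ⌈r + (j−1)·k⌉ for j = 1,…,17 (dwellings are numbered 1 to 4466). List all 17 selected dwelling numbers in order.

j=1: r + 0k = 152.451 → ⌈·⌉ = 153
j=2: r + 1k = 415.156882… → ⌈·⌉ = 416
j=3: r + 2k = 677.862764… → ⌈·⌉ = 678
j=4: r + 3k = 940.568647… → ⌈·⌉ = 941
j=5: r + 4k = 1203.274529… → ⌈·⌉ = 1204
j=6: r + 5k = 1465.980411… → ⌈·⌉ = 1466
j=7: r + 6k = 1728.686294… → ⌈·⌉ = 1729
j=8: r + 7k = 1991.392176… → ⌈·⌉ = 1992
j=9: r + 8k = 2254.098058… → ⌈·⌉ = 2255
j=10: r + 9k = 2516.803941… → ⌈·⌉ = 2517
j=11: r + 10k = 2779.509823… → ⌈·⌉ = 2780
j=12: r + 11k = 3042.215705… → ⌈·⌉ = 3043
j=13: r + 12k = 3304.921588… → ⌈·⌉ = 3305
j=14: r + 13k = 3567.627470… → ⌈·⌉ = 3568
j=15: r + 14k = 3830.333352… → ⌈·⌉ = 3831
j=16: r + 15k = 4093.039235… → ⌈·⌉ = 4094
j=17: r + 16k = 4355.745117… → ⌈·⌉ = 4356

153, 416, 678, 941, 1204, 1466, 1729, 1992, 2255, 2517, 2780, 3043, 3305, 3568, 3831, 4094, 4356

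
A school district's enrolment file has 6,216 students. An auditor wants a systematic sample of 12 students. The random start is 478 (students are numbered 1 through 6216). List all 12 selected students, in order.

478, 996, 1514, 2032, 2550, 3068, 3586, 4104, 4622, 5140, 5658, 6176

k = N/n = 6216/12 = 518
student 1: 478
student 2: 478 + 518 = 996
student 3: 996 + 518 = 1514
student 4: 1514 + 518 = 2032
student 5: 2032 + 518 = 2550
student 6: 2550 + 518 = 3068
student 7: 3068 + 518 = 3586
student 8: 3586 + 518 = 4104
student 9: 4104 + 518 = 4622
student 10: 4622 + 518 = 5140
student 11: 5140 + 518 = 5658
student 12: 5658 + 518 = 6176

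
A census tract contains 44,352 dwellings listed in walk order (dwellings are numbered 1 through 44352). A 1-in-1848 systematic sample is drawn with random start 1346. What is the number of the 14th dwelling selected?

k = 1848
14th selection = r + (14−1)·k = 1346 + 13×1848 = 1346 + 24024 = 25370

25370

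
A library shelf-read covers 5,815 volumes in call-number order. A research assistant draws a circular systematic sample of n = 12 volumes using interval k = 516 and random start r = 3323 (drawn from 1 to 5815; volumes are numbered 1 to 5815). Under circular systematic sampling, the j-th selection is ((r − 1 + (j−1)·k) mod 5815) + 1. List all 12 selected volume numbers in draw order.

3323, 3839, 4355, 4871, 5387, 88, 604, 1120, 1636, 2152, 2668, 3184

Selection 1: 3323
Selection 2: 3323 + 516 = 3839
Selection 3: 3839 + 516 = 4355
Selection 4: 4355 + 516 = 4871
Selection 5: 4871 + 516 = 5387
Selection 6: 5387 + 516 = 5903 → 5903 − 5815 = 88
Selection 7: 88 + 516 = 604
Selection 8: 604 + 516 = 1120
Selection 9: 1120 + 516 = 1636
Selection 10: 1636 + 516 = 2152
Selection 11: 2152 + 516 = 2668
Selection 12: 2668 + 516 = 3184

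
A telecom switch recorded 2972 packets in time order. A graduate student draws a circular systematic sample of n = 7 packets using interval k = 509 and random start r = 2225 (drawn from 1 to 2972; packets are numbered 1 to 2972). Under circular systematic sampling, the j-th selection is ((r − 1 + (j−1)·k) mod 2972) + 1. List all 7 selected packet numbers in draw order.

Selection 1: 2225
Selection 2: 2225 + 509 = 2734
Selection 3: 2734 + 509 = 3243 → 3243 − 2972 = 271
Selection 4: 271 + 509 = 780
Selection 5: 780 + 509 = 1289
Selection 6: 1289 + 509 = 1798
Selection 7: 1798 + 509 = 2307

2225, 2734, 271, 780, 1289, 1798, 2307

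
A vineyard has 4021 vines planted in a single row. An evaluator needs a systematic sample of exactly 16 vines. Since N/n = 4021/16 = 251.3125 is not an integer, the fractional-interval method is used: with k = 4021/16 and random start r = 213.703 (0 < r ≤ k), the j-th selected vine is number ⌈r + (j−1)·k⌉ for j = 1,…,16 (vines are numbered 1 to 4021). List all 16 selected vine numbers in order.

j=1: r + 0k = 213.703 → ⌈·⌉ = 214
j=2: r + 1k = 465.0155 → ⌈·⌉ = 466
j=3: r + 2k = 716.328 → ⌈·⌉ = 717
j=4: r + 3k = 967.6405 → ⌈·⌉ = 968
j=5: r + 4k = 1218.953 → ⌈·⌉ = 1219
j=6: r + 5k = 1470.2655 → ⌈·⌉ = 1471
j=7: r + 6k = 1721.578 → ⌈·⌉ = 1722
j=8: r + 7k = 1972.8905 → ⌈·⌉ = 1973
j=9: r + 8k = 2224.203 → ⌈·⌉ = 2225
j=10: r + 9k = 2475.5155 → ⌈·⌉ = 2476
j=11: r + 10k = 2726.828 → ⌈·⌉ = 2727
j=12: r + 11k = 2978.1405 → ⌈·⌉ = 2979
j=13: r + 12k = 3229.453 → ⌈·⌉ = 3230
j=14: r + 13k = 3480.7655 → ⌈·⌉ = 3481
j=15: r + 14k = 3732.078 → ⌈·⌉ = 3733
j=16: r + 15k = 3983.3905 → ⌈·⌉ = 3984

214, 466, 717, 968, 1219, 1471, 1722, 1973, 2225, 2476, 2727, 2979, 3230, 3481, 3733, 3984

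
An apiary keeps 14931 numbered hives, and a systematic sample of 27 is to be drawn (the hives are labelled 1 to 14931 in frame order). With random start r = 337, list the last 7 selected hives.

k = N/n = 14931/27 = 553
21st selection = 337 + 20×553 = 11397
22nd: 11397 + 553 = 11950
23rd: 11950 + 553 = 12503
24th: 12503 + 553 = 13056
25th: 13056 + 553 = 13609
26th: 13609 + 553 = 14162
27th: 14162 + 553 = 14715

11397, 11950, 12503, 13056, 13609, 14162, 14715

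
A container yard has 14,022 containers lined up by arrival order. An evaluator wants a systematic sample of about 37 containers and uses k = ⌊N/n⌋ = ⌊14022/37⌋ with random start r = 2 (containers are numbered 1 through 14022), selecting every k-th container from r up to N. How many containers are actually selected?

k = ⌊14022/37⌋ = 378
Achieved size = ⌊(14022 − 2)/378⌋ + 1 = ⌊14020/378⌋ + 1 = 37 + 1 = 38
(last selection: 2 + 37×378 = 13988 ≤ 14022; next would be 14366 > 14022)

38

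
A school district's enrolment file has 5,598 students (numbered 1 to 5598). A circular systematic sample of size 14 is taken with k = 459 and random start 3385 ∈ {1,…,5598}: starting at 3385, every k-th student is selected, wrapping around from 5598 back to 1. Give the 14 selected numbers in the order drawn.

3385, 3844, 4303, 4762, 5221, 82, 541, 1000, 1459, 1918, 2377, 2836, 3295, 3754

Selection 1: 3385
Selection 2: 3385 + 459 = 3844
Selection 3: 3844 + 459 = 4303
Selection 4: 4303 + 459 = 4762
Selection 5: 4762 + 459 = 5221
Selection 6: 5221 + 459 = 5680 → 5680 − 5598 = 82
Selection 7: 82 + 459 = 541
Selection 8: 541 + 459 = 1000
Selection 9: 1000 + 459 = 1459
Selection 10: 1459 + 459 = 1918
Selection 11: 1918 + 459 = 2377
Selection 12: 2377 + 459 = 2836
Selection 13: 2836 + 459 = 3295
Selection 14: 3295 + 459 = 3754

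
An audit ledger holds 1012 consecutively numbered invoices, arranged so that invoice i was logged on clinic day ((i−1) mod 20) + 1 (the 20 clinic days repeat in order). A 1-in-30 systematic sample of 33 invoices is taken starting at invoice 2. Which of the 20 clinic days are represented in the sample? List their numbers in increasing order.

2, 12

Consecutive selections differ by k = 30, so their clinic day numbers differ by 30 mod 20 = 10.
gcd(30, 20) = 10, so the sample visits 20/10 = 2 distinct residues mod 20.
Start 2 is clinic day 2; the clinic days hit are 2, 12.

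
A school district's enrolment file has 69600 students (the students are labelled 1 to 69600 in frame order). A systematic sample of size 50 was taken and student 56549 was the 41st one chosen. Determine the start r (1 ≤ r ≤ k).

k = 69600/50 = 1392
r = 56549 − (41−1)×1392 = 56549 − 55680 = 869

869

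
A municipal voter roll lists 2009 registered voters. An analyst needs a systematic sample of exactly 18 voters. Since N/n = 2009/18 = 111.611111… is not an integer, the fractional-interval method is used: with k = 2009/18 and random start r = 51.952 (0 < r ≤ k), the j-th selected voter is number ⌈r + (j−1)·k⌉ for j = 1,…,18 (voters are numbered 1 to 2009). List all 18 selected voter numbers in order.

j=1: r + 0k = 51.952 → ⌈·⌉ = 52
j=2: r + 1k = 163.563111… → ⌈·⌉ = 164
j=3: r + 2k = 275.174222… → ⌈·⌉ = 276
j=4: r + 3k = 386.785333… → ⌈·⌉ = 387
j=5: r + 4k = 498.396444… → ⌈·⌉ = 499
j=6: r + 5k = 610.007555… → ⌈·⌉ = 611
j=7: r + 6k = 721.618666… → ⌈·⌉ = 722
j=8: r + 7k = 833.229777… → ⌈·⌉ = 834
j=9: r + 8k = 944.840888… → ⌈·⌉ = 945
j=10: r + 9k = 1056.452 → ⌈·⌉ = 1057
j=11: r + 10k = 1168.063111… → ⌈·⌉ = 1169
j=12: r + 11k = 1279.674222… → ⌈·⌉ = 1280
j=13: r + 12k = 1391.285333… → ⌈·⌉ = 1392
j=14: r + 13k = 1502.896444… → ⌈·⌉ = 1503
j=15: r + 14k = 1614.507555… → ⌈·⌉ = 1615
j=16: r + 15k = 1726.118666… → ⌈·⌉ = 1727
j=17: r + 16k = 1837.729777… → ⌈·⌉ = 1838
j=18: r + 17k = 1949.340888… → ⌈·⌉ = 1950

52, 164, 276, 387, 499, 611, 722, 834, 945, 1057, 1169, 1280, 1392, 1503, 1615, 1727, 1838, 1950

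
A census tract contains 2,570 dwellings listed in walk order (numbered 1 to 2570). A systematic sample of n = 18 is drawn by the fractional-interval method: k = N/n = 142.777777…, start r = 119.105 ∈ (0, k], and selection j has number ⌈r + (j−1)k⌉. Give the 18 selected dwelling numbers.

j=1: r + 0k = 119.105 → ⌈·⌉ = 120
j=2: r + 1k = 261.882777… → ⌈·⌉ = 262
j=3: r + 2k = 404.660555… → ⌈·⌉ = 405
j=4: r + 3k = 547.438333… → ⌈·⌉ = 548
j=5: r + 4k = 690.216111… → ⌈·⌉ = 691
j=6: r + 5k = 832.993888… → ⌈·⌉ = 833
j=7: r + 6k = 975.771666… → ⌈·⌉ = 976
j=8: r + 7k = 1118.549444… → ⌈·⌉ = 1119
j=9: r + 8k = 1261.327222… → ⌈·⌉ = 1262
j=10: r + 9k = 1404.105 → ⌈·⌉ = 1405
j=11: r + 10k = 1546.882777… → ⌈·⌉ = 1547
j=12: r + 11k = 1689.660555… → ⌈·⌉ = 1690
j=13: r + 12k = 1832.438333… → ⌈·⌉ = 1833
j=14: r + 13k = 1975.216111… → ⌈·⌉ = 1976
j=15: r + 14k = 2117.993888… → ⌈·⌉ = 2118
j=16: r + 15k = 2260.771666… → ⌈·⌉ = 2261
j=17: r + 16k = 2403.549444… → ⌈·⌉ = 2404
j=18: r + 17k = 2546.327222… → ⌈·⌉ = 2547

120, 262, 405, 548, 691, 833, 976, 1119, 1262, 1405, 1547, 1690, 1833, 1976, 2118, 2261, 2404, 2547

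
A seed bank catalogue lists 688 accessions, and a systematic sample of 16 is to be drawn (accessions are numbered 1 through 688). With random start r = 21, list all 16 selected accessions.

k = N/n = 688/16 = 43
accession 1: 21
accession 2: 21 + 43 = 64
accession 3: 64 + 43 = 107
accession 4: 107 + 43 = 150
accession 5: 150 + 43 = 193
accession 6: 193 + 43 = 236
accession 7: 236 + 43 = 279
accession 8: 279 + 43 = 322
accession 9: 322 + 43 = 365
accession 10: 365 + 43 = 408
accession 11: 408 + 43 = 451
accession 12: 451 + 43 = 494
accession 13: 494 + 43 = 537
accession 14: 537 + 43 = 580
accession 15: 580 + 43 = 623
accession 16: 623 + 43 = 666

21, 64, 107, 150, 193, 236, 279, 322, 365, 408, 451, 494, 537, 580, 623, 666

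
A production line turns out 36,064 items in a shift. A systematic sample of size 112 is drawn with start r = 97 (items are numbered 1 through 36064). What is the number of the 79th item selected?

k = 36064/112 = 322
79th selection = r + (79−1)·k = 97 + 78×322 = 97 + 25116 = 25213

25213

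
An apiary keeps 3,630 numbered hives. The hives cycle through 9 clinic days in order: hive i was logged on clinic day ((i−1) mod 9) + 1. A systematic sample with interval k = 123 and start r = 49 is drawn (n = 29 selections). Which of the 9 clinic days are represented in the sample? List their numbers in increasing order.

1, 4, 7

Consecutive selections differ by k = 123, so their clinic day numbers differ by 123 mod 9 = 6.
gcd(123, 9) = 3, so the sample visits 9/3 = 3 distinct residues mod 9.
Start 49 is clinic day 4; the clinic days hit are 1, 4, 7.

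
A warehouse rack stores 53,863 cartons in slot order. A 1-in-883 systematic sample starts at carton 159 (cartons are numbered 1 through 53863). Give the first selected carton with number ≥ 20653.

21351

k = 883
Steps past start: ⌈(20653 − 159)/883⌉ = ⌈20494/883⌉ = 24
Selected carton: 159 + 24×883 = 21351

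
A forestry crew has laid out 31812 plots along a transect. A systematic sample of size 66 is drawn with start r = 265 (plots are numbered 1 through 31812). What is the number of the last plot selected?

k = 31812/66 = 482
66th selection = r + (66−1)·k = 265 + 65×482 = 265 + 31330 = 31595

31595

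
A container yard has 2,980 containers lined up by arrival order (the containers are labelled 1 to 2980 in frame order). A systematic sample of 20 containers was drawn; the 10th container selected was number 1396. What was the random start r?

55

k = 2980/20 = 149
r = 1396 − (10−1)×149 = 1396 − 1341 = 55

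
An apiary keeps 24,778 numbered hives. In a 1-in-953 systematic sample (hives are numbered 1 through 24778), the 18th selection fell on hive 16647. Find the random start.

k = 953
r = 16647 − (18−1)×953 = 16647 − 16201 = 446

446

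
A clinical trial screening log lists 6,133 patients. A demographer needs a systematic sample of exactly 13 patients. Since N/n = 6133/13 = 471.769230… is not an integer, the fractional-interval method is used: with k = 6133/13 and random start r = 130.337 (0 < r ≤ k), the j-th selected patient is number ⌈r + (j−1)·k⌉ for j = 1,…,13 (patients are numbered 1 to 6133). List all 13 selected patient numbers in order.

j=1: r + 0k = 130.337 → ⌈·⌉ = 131
j=2: r + 1k = 602.106230… → ⌈·⌉ = 603
j=3: r + 2k = 1073.875461… → ⌈·⌉ = 1074
j=4: r + 3k = 1545.644692… → ⌈·⌉ = 1546
j=5: r + 4k = 2017.413923… → ⌈·⌉ = 2018
j=6: r + 5k = 2489.183153… → ⌈·⌉ = 2490
j=7: r + 6k = 2960.952384… → ⌈·⌉ = 2961
j=8: r + 7k = 3432.721615… → ⌈·⌉ = 3433
j=9: r + 8k = 3904.490846… → ⌈·⌉ = 3905
j=10: r + 9k = 4376.260076… → ⌈·⌉ = 4377
j=11: r + 10k = 4848.029307… → ⌈·⌉ = 4849
j=12: r + 11k = 5319.798538… → ⌈·⌉ = 5320
j=13: r + 12k = 5791.567769… → ⌈·⌉ = 5792

131, 603, 1074, 1546, 2018, 2490, 2961, 3433, 3905, 4377, 4849, 5320, 5792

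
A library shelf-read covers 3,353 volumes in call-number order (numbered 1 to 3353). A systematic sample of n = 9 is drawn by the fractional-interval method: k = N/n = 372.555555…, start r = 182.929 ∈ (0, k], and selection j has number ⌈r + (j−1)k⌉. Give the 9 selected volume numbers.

183, 556, 929, 1301, 1674, 2046, 2419, 2791, 3164

j=1: r + 0k = 182.929 → ⌈·⌉ = 183
j=2: r + 1k = 555.484555… → ⌈·⌉ = 556
j=3: r + 2k = 928.040111… → ⌈·⌉ = 929
j=4: r + 3k = 1300.595666… → ⌈·⌉ = 1301
j=5: r + 4k = 1673.151222… → ⌈·⌉ = 1674
j=6: r + 5k = 2045.706777… → ⌈·⌉ = 2046
j=7: r + 6k = 2418.262333… → ⌈·⌉ = 2419
j=8: r + 7k = 2790.817888… → ⌈·⌉ = 2791
j=9: r + 8k = 3163.373444… → ⌈·⌉ = 3164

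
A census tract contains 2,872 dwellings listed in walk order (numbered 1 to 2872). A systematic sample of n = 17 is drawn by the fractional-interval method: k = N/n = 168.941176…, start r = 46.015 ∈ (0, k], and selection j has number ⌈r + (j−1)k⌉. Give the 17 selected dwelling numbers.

j=1: r + 0k = 46.015 → ⌈·⌉ = 47
j=2: r + 1k = 214.956176… → ⌈·⌉ = 215
j=3: r + 2k = 383.897352… → ⌈·⌉ = 384
j=4: r + 3k = 552.838529… → ⌈·⌉ = 553
j=5: r + 4k = 721.779705… → ⌈·⌉ = 722
j=6: r + 5k = 890.720882… → ⌈·⌉ = 891
j=7: r + 6k = 1059.662058… → ⌈·⌉ = 1060
j=8: r + 7k = 1228.603235… → ⌈·⌉ = 1229
j=9: r + 8k = 1397.544411… → ⌈·⌉ = 1398
j=10: r + 9k = 1566.485588… → ⌈·⌉ = 1567
j=11: r + 10k = 1735.426764… → ⌈·⌉ = 1736
j=12: r + 11k = 1904.367941… → ⌈·⌉ = 1905
j=13: r + 12k = 2073.309117… → ⌈·⌉ = 2074
j=14: r + 13k = 2242.250294… → ⌈·⌉ = 2243
j=15: r + 14k = 2411.191470… → ⌈·⌉ = 2412
j=16: r + 15k = 2580.132647… → ⌈·⌉ = 2581
j=17: r + 16k = 2749.073823… → ⌈·⌉ = 2750

47, 215, 384, 553, 722, 891, 1060, 1229, 1398, 1567, 1736, 1905, 2074, 2243, 2412, 2581, 2750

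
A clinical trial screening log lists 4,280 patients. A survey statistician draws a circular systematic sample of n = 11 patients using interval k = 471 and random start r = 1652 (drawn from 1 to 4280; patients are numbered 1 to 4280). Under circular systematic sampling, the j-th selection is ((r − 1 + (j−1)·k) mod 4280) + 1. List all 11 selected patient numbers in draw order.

1652, 2123, 2594, 3065, 3536, 4007, 198, 669, 1140, 1611, 2082

Selection 1: 1652
Selection 2: 1652 + 471 = 2123
Selection 3: 2123 + 471 = 2594
Selection 4: 2594 + 471 = 3065
Selection 5: 3065 + 471 = 3536
Selection 6: 3536 + 471 = 4007
Selection 7: 4007 + 471 = 4478 → 4478 − 4280 = 198
Selection 8: 198 + 471 = 669
Selection 9: 669 + 471 = 1140
Selection 10: 1140 + 471 = 1611
Selection 11: 1611 + 471 = 2082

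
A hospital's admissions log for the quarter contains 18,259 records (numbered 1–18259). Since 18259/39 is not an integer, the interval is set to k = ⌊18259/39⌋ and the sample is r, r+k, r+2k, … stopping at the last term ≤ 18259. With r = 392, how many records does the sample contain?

k = ⌊18259/39⌋ = 468
Achieved size = ⌊(18259 − 392)/468⌋ + 1 = ⌊17867/468⌋ + 1 = 38 + 1 = 39
(last selection: 392 + 38×468 = 18176 ≤ 18259; next would be 18644 > 18259)

39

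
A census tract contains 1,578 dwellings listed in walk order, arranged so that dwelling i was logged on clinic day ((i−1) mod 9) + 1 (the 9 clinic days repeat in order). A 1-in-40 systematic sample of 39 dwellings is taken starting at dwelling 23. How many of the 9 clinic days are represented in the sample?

9

Consecutive selections differ by k = 40, so their clinic day numbers differ by 40 mod 9 = 4.
gcd(40, 9) = 1, so the sample visits 9/1 = 9 distinct residues mod 9.
Start 23 is clinic day 5; the clinic days hit are 1, 2, 3, 4, 5, 6, 7, 8, 9.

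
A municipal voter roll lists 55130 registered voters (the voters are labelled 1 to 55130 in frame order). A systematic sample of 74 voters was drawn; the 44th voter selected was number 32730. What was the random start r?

695

k = 55130/74 = 745
r = 32730 − (44−1)×745 = 32730 − 32035 = 695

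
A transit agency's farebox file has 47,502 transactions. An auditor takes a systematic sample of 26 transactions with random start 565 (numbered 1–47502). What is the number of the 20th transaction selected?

k = 47502/26 = 1827
20th selection = r + (20−1)·k = 565 + 19×1827 = 565 + 34713 = 35278

35278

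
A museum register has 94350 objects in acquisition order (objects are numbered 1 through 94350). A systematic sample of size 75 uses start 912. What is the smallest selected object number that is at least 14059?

k = 94350/75 = 1258
Steps past start: ⌈(14059 − 912)/1258⌉ = ⌈13147/1258⌉ = 11
Selected object: 912 + 11×1258 = 14750

14750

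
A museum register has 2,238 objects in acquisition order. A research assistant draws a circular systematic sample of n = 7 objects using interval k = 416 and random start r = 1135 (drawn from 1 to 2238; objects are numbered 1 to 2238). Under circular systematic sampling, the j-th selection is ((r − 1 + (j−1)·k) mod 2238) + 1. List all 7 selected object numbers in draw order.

Selection 1: 1135
Selection 2: 1135 + 416 = 1551
Selection 3: 1551 + 416 = 1967
Selection 4: 1967 + 416 = 2383 → 2383 − 2238 = 145
Selection 5: 145 + 416 = 561
Selection 6: 561 + 416 = 977
Selection 7: 977 + 416 = 1393

1135, 1551, 1967, 145, 561, 977, 1393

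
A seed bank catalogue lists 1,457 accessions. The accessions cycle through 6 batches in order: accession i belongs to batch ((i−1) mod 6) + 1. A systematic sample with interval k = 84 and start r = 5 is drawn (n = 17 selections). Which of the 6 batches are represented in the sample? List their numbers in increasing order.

Consecutive selections differ by k = 84, so their batch numbers differ by 84 mod 6 = 0.
gcd(84, 6) = 6, so the sample visits 6/6 = 1 distinct residues mod 6.
Start 5 is batch 5; the batches hit are 5.

5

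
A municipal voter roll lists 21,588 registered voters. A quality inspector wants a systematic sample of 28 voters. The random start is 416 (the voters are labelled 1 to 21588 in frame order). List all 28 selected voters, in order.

k = N/n = 21588/28 = 771
voter 1: 416
voter 2: 416 + 771 = 1187
voter 3: 1187 + 771 = 1958
voter 4: 1958 + 771 = 2729
voter 5: 2729 + 771 = 3500
voter 6: 3500 + 771 = 4271
voter 7: 4271 + 771 = 5042
voter 8: 5042 + 771 = 5813
voter 9: 5813 + 771 = 6584
voter 10: 6584 + 771 = 7355
voter 11: 7355 + 771 = 8126
voter 12: 8126 + 771 = 8897
voter 13: 8897 + 771 = 9668
voter 14: 9668 + 771 = 10439
voter 15: 10439 + 771 = 11210
voter 16: 11210 + 771 = 11981
voter 17: 11981 + 771 = 12752
voter 18: 12752 + 771 = 13523
voter 19: 13523 + 771 = 14294
voter 20: 14294 + 771 = 15065
voter 21: 15065 + 771 = 15836
voter 22: 15836 + 771 = 16607
voter 23: 16607 + 771 = 17378
voter 24: 17378 + 771 = 18149
voter 25: 18149 + 771 = 18920
voter 26: 18920 + 771 = 19691
voter 27: 19691 + 771 = 20462
voter 28: 20462 + 771 = 21233

416, 1187, 1958, 2729, 3500, 4271, 5042, 5813, 6584, 7355, 8126, 8897, 9668, 10439, 11210, 11981, 12752, 13523, 14294, 15065, 15836, 16607, 17378, 18149, 18920, 19691, 20462, 21233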